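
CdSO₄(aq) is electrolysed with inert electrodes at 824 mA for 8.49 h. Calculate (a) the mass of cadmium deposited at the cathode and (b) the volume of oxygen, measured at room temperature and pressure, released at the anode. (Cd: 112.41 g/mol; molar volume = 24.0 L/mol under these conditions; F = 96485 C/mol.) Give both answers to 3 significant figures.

14.7 g Cd; 1.57 L O₂

Q = 0.824 × 30564 = 25180 C; n(e⁻) = 25180 / 96485 = 0.2610 mol
Cathode: Cd²⁺ + 2e⁻ → Cd → n(Cd) = 0.2610/2 = 0.1305 mol → 14.7 g
Anode: 2H₂O → O₂ + 4H⁺ + 4e⁻ → n(O₂) = 0.2610/4 = 0.06525 mol → 1.57 L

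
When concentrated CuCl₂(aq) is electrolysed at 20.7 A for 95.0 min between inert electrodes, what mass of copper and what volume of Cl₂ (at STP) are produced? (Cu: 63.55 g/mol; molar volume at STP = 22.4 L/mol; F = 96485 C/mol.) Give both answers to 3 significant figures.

38.9 g Cu; 13.7 L Cl₂

Q = 20.7 × 5700 = 1.180×10^5 C; n(e⁻) = 1.180×10^5 / 96485 = 1.223 mol
Cathode: Cu²⁺ + 2e⁻ → Cu → n(Cu) = 1.223/2 = 0.6115 mol → 38.9 g
Anode: 2Cl⁻ → Cl₂ + 2e⁻ → n(Cl₂) = 1.223/2 = 0.6115 mol → 13.7 L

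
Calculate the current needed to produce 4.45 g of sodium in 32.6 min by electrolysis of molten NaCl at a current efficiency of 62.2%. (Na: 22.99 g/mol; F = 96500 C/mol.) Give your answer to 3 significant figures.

15.4 A

n(Na) = 4.45 / 22.99 = 0.1936 mol
Na⁺ + e⁻ → Na, so n(e⁻) = 0.1936 mol
Q = 0.1936 × 96500 / 0.622 = 30040 C
I = Q / t = 30040 / 1956 s = 15.4 A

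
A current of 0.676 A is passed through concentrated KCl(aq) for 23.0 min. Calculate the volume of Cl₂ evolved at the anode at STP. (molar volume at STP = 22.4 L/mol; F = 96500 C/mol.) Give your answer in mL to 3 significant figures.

108 mL

Charge passed = 0.676 × 1380 = 932.9 C
n(e⁻) = 932.9 / 96500 = 0.009667 mol
2Cl⁻ → Cl₂ + 2e⁻, so n(Cl₂) = 0.009667 / 2 = 0.004834 mol
V = 0.004834 × 22.4 = 0.1083 L
= 108 mL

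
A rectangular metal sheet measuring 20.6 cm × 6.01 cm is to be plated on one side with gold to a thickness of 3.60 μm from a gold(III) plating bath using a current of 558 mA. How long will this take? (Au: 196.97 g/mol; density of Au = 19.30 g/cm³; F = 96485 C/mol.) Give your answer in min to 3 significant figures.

37.8 min

Plated area = 20.6 × 6.01 = 123.8 cm²
Volume = 123.8 × 3.60×10⁻⁴ cm = 0.04457 cm³
m(Au) = 0.04457 × 19.30 = 0.8602 g
n(Au) = 0.8602 / 196.97 = 0.004367 mol; n(e⁻) = 3 × 0.004367 = 0.01310 mol
Q = 0.01310 × 96485 = 1264 C
t = 1264 / 0.558 = 2265 s = 37.8 min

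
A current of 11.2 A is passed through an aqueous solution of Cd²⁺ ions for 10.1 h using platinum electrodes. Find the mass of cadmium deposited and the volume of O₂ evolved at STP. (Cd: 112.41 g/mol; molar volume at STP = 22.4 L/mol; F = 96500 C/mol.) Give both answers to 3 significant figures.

Q = 11.2 × 36360 = 4.072×10^5 C; n(e⁻) = 4.072×10^5 / 96500 = 4.220 mol
Cathode: Cd²⁺ + 2e⁻ → Cd → n(Cd) = 4.220/2 = 2.110 mol → 237 g
Anode: 2H₂O → O₂ + 4H⁺ + 4e⁻ → n(O₂) = 4.220/4 = 1.055 mol → 23.6 L

237 g Cd; 23.6 L O₂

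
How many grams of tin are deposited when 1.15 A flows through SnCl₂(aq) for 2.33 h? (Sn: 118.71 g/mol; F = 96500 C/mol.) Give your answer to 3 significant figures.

Q = 1.15 A × 8388 s = 9646 C
n(e⁻) = Q/F = 9646/96500 = 0.09996 mol
Sn²⁺ + 2e⁻ → Sn, so n(Sn) = 0.09996 / 2 = 0.04998 mol
m = 0.04998 × 118.71 = 5.93 g

5.93 g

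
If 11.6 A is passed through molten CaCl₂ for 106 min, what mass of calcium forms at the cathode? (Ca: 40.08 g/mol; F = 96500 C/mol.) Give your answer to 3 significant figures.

15.3 g

Q = It = 11.6 × 6360 = 73780 C
Moles of electrons = 73780 / 96500 = 0.7646 mol
Ca²⁺ + 2e⁻ → Ca, so n(Ca) = 0.7646 / 2 = 0.3823 mol
m = 0.3823 × 40.08 = 15.3 g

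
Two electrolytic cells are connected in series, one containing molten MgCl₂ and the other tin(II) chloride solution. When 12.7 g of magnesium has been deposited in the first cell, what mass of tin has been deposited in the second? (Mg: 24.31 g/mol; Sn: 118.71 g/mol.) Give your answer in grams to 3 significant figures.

62.0 g

n(Mg) = 12.7 / 24.31 = 0.5224 mol
Mg²⁺ + 2e⁻ → Mg, so n(e⁻) = 2 × 0.5224 = 1.045 mol
The cells are in series, so the same charge (and hence the same n(e⁻) = 1.045 mol) passes through both.
Sn²⁺ + 2e⁻ → Sn, so n(Sn) = 1.045 / 2 = 0.5225 mol
m(Sn) = 0.5225 × 118.71 = 62.0 g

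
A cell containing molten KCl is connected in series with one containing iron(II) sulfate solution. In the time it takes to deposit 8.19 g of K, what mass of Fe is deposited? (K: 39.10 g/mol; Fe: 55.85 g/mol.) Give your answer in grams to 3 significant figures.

n(K) = 8.19 / 39.10 = 0.2095 mol
K⁺ + e⁻ → K, so n(e⁻) = 0.2095 mol
The cells are in series, so the same charge (and hence the same n(e⁻) = 0.2095 mol) passes through both.
Fe²⁺ + 2e⁻ → Fe, so n(Fe) = 0.2095 / 2 = 0.1048 mol
m(Fe) = 0.1048 × 55.85 = 5.85 g

5.85 g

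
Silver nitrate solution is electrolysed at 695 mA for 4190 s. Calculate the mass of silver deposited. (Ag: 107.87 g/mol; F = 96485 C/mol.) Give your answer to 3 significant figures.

3.26 g

Q = 0.695 A × 4190 s = 2912 C
n(e⁻) = Q/F = 2912/96485 = 0.03018 mol
Ag⁺ + e⁻ → Ag, so n(Ag) = 0.03018 mol
m = 0.03018 × 107.87 = 3.26 g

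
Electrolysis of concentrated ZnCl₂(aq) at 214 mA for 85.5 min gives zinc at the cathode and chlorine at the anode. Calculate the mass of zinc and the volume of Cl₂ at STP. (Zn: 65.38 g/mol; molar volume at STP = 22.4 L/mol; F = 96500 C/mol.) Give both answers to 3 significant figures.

0.372 g Zn; 0.127 L Cl₂

Q = 0.214 × 5130 = 1098 C; n(e⁻) = 1098 / 96500 = 0.01138 mol
Cathode: Zn²⁺ + 2e⁻ → Zn → n(Zn) = 0.01138/2 = 0.005690 mol → 0.372 g
Anode: 2Cl⁻ → Cl₂ + 2e⁻ → n(Cl₂) = 0.01138/2 = 0.005690 mol → 0.127 L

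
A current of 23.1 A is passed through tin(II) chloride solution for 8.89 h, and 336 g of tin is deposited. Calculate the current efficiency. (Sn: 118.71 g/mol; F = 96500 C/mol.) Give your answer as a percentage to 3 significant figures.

Q = 23.1 × 32004 = 7.393×10^5 C
n(e⁻) = 7.393×10^5 / 96500 = 7.661 mol
Sn²⁺ + 2e⁻ → Sn, so theoretical n(Sn) = 3.831 mol → 454.8 g
Efficiency = 336 / 454.8 = 0.7388 = 73.9%

73.9%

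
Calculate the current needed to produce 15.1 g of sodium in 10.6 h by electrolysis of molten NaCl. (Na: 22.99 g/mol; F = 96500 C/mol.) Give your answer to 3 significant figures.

n(Na) = 15.1 / 22.99 = 0.6568 mol
Na⁺ + e⁻ → Na, so n(e⁻) = 0.6568 mol
Q = 0.6568 × 96500 = 63380 C
I = Q / t = 63380 / 38160 s = 1.66 A

1.66 A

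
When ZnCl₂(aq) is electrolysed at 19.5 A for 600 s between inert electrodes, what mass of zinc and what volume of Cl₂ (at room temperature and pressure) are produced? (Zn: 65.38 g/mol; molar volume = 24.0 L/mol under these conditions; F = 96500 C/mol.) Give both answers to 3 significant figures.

Q = 19.5 × 600 = 11700 C; n(e⁻) = 11700 / 96500 = 0.1212 mol
Cathode: Zn²⁺ + 2e⁻ → Zn → n(Zn) = 0.1212/2 = 0.06060 mol → 3.96 g
Anode: 2Cl⁻ → Cl₂ + 2e⁻ → n(Cl₂) = 0.1212/2 = 0.06060 mol → 1.45 L

3.96 g Zn; 1.45 L Cl₂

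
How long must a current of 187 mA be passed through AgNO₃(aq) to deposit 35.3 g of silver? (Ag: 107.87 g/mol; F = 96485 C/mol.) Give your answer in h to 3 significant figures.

46.9 h

n(Ag) = 35.3 / 107.87 = 0.3272 mol
Ag⁺ + e⁻ → Ag, so n(e⁻) = 0.3272 mol
Q = 0.3272 × 96485 = 31570 C
t = Q / I = 31570 / 0.187 = 1.688×10^5 s = 46.9 h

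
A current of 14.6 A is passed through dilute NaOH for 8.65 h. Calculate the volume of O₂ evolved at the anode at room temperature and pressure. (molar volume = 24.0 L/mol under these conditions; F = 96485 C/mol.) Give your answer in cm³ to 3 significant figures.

Q = 14.6 A × 31140 s = 4.546×10^5 C
n(e⁻) = 4.546×10^5 / 96485 = 4.712 mol
2H₂O → O₂ + 4H⁺ + 4e⁻, so n(O₂) = 4.712 / 4 = 1.178 mol
V = 1.178 × 24.0 = 28.27 L
= 28300 cm³

28300 cm³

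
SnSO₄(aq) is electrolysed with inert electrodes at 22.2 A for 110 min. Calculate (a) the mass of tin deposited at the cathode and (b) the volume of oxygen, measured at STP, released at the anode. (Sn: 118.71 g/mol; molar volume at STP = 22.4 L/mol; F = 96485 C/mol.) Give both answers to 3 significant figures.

90.1 g Sn; 8.50 L O₂

Q = 22.2 × 6600 = 1.465×10^5 C; n(e⁻) = 1.465×10^5 / 96485 = 1.518 mol
Cathode: Sn²⁺ + 2e⁻ → Sn → n(Sn) = 1.518/2 = 0.7590 mol → 90.1 g
Anode: 2H₂O → O₂ + 4H⁺ + 4e⁻ → n(O₂) = 1.518/4 = 0.3795 mol → 8.50 L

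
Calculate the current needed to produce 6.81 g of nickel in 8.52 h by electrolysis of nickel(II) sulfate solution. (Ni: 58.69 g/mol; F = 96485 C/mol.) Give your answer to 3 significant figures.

n(Ni) = 6.81 / 58.69 = 0.1160 mol
Ni²⁺ + 2e⁻ → Ni, so n(e⁻) = 2 × 0.1160 = 0.2320 mol
Q = 0.2320 × 96485 = 22380 C
I = Q / t = 22380 / 30672 s = 0.730 A

0.730 A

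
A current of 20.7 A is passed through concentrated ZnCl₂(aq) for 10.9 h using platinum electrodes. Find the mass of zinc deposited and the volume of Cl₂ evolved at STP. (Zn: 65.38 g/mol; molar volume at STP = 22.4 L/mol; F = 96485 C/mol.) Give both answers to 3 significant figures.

Q = 20.7 × 39240 = 8.123×10^5 C; n(e⁻) = 8.123×10^5 / 96485 = 8.419 mol
Cathode: Zn²⁺ + 2e⁻ → Zn → n(Zn) = 8.419/2 = 4.210 mol → 275 g
Anode: 2Cl⁻ → Cl₂ + 2e⁻ → n(Cl₂) = 8.419/2 = 4.210 mol → 94.3 L

275 g Zn; 94.3 L Cl₂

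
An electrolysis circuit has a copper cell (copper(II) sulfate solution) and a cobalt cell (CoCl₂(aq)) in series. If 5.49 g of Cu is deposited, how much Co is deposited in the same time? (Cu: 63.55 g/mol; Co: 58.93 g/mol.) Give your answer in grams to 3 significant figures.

n(Cu) = 5.49 / 63.55 = 0.08639 mol
Cu²⁺ + 2e⁻ → Cu, so n(e⁻) = 2 × 0.08639 = 0.1728 mol
The cells are in series, so the same charge (and hence the same n(e⁻) = 0.1728 mol) passes through both.
Co²⁺ + 2e⁻ → Co, so n(Co) = 0.1728 / 2 = 0.08640 mol
m(Co) = 0.08640 × 58.93 = 5.09 g

5.09 g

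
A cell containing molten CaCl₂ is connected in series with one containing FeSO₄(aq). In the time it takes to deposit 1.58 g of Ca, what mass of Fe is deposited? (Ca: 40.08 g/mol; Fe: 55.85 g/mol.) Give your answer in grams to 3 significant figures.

2.20 g

n(Ca) = 1.58 / 40.08 = 0.03942 mol
Ca²⁺ + 2e⁻ → Ca, so n(e⁻) = 2 × 0.03942 = 0.07884 mol
Same current for the same time ⇒ same n(e⁻) = 0.07884 mol in both cells.
Fe²⁺ + 2e⁻ → Fe, so n(Fe) = 0.07884 / 2 = 0.03942 mol
m(Fe) = 0.03942 × 55.85 = 2.20 g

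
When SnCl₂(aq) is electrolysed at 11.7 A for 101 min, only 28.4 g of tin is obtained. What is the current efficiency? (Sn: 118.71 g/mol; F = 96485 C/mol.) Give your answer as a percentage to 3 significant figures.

65.1%

Q = 11.7 × 6060 = 70900 C
n(e⁻) = 70900 / 96485 = 0.7348 mol
Sn²⁺ + 2e⁻ → Sn, so theoretical n(Sn) = 0.3674 mol → 43.61 g
Efficiency = 28.4 / 43.61 = 0.6512 = 65.1%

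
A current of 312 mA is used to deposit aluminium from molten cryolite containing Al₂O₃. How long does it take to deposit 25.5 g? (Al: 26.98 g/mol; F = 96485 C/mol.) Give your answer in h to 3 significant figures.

n(Al) = 25.5 / 26.98 = 0.9451 mol
Al³⁺ + 3e⁻ → Al, so n(e⁻) = 3 × 0.9451 = 2.835 mol
Q = 2.835 × 96485 = 2.735×10^5 C
t = Q / I = 2.735×10^5 / 0.312 = 8.766×10^5 s = 244 h

244 h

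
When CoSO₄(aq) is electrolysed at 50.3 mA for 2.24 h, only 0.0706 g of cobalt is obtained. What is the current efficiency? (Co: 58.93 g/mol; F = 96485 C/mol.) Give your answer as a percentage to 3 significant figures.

Q = 0.0503 × 8064 = 405.6 C
n(e⁻) = 405.6 / 96485 = 0.004204 mol
Co²⁺ + 2e⁻ → Co, so theoretical n(Co) = 0.002102 mol → 0.1239 g
Efficiency = 0.0706 / 0.1239 = 0.5698 = 57.0%

57.0%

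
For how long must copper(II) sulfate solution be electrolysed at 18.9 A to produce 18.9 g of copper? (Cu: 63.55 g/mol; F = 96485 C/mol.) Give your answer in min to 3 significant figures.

n(Cu) = 18.9 / 63.55 = 0.2974 mol
Cu²⁺ + 2e⁻ → Cu, so n(e⁻) = 2 × 0.2974 = 0.5948 mol
Q = 0.5948 × 96485 = 57390 C
t = Q / I = 57390 / 18.9 = 3037 s = 50.6 min

50.6 min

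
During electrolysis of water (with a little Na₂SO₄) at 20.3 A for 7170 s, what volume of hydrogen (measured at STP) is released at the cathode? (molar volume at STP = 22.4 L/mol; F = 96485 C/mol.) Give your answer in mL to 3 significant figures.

16900 mL

Charge passed = 20.3 × 7170 = 1.456×10^5 C
n(e⁻) = 1.456×10^5 / 96485 = 1.509 mol
2H⁺ + 2e⁻ → H₂, so n(H₂) = 1.509 / 2 = 0.7545 mol
V = 0.7545 × 22.4 = 16.90 L
= 16900 mL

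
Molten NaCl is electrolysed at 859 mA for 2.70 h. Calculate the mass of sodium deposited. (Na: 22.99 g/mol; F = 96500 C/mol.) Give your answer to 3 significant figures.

1.99 g

Q = 0.859 A × 9720 s = 8349 C
n(e⁻) = 8349 / 96500 = 0.08652 mol
Na⁺ + e⁻ → Na, so n(Na) = 0.08652 mol
m = 0.08652 × 22.99 = 1.99 g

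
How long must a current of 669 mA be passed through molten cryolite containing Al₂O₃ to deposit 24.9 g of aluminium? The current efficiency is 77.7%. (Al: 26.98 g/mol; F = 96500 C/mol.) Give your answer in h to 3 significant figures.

143 h

n(Al) = 24.9 / 26.98 = 0.9229 mol
Al³⁺ + 3e⁻ → Al, so n(e⁻) = 3 × 0.9229 = 2.769 mol
Q = 2.769 × 96500 / 0.777 = 3.439×10^5 C
t = Q / I = 3.439×10^5 / 0.669 = 5.141×10^5 s = 143 h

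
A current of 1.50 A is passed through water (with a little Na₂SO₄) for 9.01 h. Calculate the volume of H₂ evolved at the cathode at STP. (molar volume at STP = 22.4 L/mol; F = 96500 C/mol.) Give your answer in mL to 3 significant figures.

Q = 1.50 A × 32436 s = 48650 C
n(e⁻) = Q/F = 48650/96500 = 0.5041 mol
2H⁺ + 2e⁻ → H₂, so n(H₂) = 0.5041 / 2 = 0.2521 mol
V = 0.2521 × 22.4 = 5.647 L
= 5650 mL

5650 mL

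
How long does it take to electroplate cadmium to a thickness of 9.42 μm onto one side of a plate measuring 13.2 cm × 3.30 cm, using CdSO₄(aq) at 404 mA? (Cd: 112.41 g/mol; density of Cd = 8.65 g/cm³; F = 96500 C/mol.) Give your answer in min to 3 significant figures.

Plated area = 13.2 × 3.30 = 43.56 cm²
Volume = 43.56 × 9.42×10⁻⁴ cm = 0.04103 cm³
m(Cd) = 0.04103 × 8.65 = 0.3549 g
n(Cd) = 0.3549 / 112.41 = 0.003157 mol; n(e⁻) = 2 × 0.003157 = 0.006314 mol
Q = 0.006314 × 96500 = 609.3 C
t = 609.3 / 0.404 = 1508 s = 25.1 min

25.1 min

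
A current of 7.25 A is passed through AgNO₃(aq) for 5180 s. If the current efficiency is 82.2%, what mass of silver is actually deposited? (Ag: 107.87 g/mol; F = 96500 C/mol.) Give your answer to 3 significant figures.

34.5 g

Q = 7.25 × 5180 = 37560 C
n(e⁻) = 37560 / 96500 = 0.3892 mol
Ag⁺ + e⁻ → Ag, so theoretical m(Ag) = 0.3892 × 107.87 = 41.98 g
Actual mass = 82.2% × 41.98 = 34.5 g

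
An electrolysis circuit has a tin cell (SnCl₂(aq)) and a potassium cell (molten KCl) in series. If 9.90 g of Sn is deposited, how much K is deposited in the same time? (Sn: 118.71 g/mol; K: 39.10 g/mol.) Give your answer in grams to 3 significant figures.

n(Sn) = 9.90 / 118.71 = 0.08340 mol
Sn²⁺ + 2e⁻ → Sn, so n(e⁻) = 2 × 0.08340 = 0.1668 mol
Same current for the same time ⇒ same n(e⁻) = 0.1668 mol in both cells.
K⁺ + e⁻ → K, so n(K) = 0.1668 mol
m(K) = 0.1668 × 39.10 = 6.52 g

6.52 g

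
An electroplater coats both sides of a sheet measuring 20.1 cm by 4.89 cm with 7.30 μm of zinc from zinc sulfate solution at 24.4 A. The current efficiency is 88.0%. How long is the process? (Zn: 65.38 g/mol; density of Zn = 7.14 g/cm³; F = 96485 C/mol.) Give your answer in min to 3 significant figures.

Plated area = 2 × 20.1 × 4.89 = 196.6 cm²
Volume = 196.6 × 7.30×10⁻⁴ cm = 0.1435 cm³
m(Zn) = 0.1435 × 7.14 = 1.025 g
n(Zn) = 1.025 / 65.38 = 0.01568 mol; n(e⁻) = 2 × 0.01568 = 0.03136 mol
Q = 0.03136 × 96485 / 0.880 = 3438 C
t = 3438 / 24.4 = 140.9 s = 2.35 min

2.35 min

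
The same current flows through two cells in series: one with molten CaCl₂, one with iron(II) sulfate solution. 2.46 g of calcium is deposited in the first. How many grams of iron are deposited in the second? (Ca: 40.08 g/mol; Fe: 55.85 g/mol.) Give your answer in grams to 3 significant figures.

3.43 g

n(Ca) = 2.46 / 40.08 = 0.06138 mol
Ca²⁺ + 2e⁻ → Ca, so n(e⁻) = 2 × 0.06138 = 0.1228 mol
Same current for the same time ⇒ same n(e⁻) = 0.1228 mol in both cells.
Fe²⁺ + 2e⁻ → Fe, so n(Fe) = 0.1228 / 2 = 0.06140 mol
m(Fe) = 0.06140 × 55.85 = 3.43 g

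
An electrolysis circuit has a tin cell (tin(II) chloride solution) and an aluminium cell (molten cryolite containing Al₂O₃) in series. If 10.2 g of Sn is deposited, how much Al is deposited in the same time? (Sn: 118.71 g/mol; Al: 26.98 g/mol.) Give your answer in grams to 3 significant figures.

1.55 g

n(Sn) = 10.2 / 118.71 = 0.08592 mol
Sn²⁺ + 2e⁻ → Sn, so n(e⁻) = 2 × 0.08592 = 0.1718 mol
In series, the same 0.1718 mol of electrons flows through the second cell.
Al³⁺ + 3e⁻ → Al, so n(Al) = 0.1718 / 3 = 0.05727 mol
m(Al) = 0.05727 × 26.98 = 1.55 g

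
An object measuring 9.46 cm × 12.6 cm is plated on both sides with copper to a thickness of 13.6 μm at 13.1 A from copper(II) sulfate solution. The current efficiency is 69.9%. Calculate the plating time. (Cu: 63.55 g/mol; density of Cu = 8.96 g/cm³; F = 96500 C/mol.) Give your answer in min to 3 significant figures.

Plated area = 2 × 9.46 × 12.6 = 238.4 cm²
Volume = 238.4 × 13.6×10⁻⁴ cm = 0.3242 cm³
m(Cu) = 0.3242 × 8.96 = 2.905 g
n(Cu) = 2.905 / 63.55 = 0.04571 mol; n(e⁻) = 2 × 0.04571 = 0.09142 mol
Q = 0.09142 × 96500 / 0.699 = 12620 C
t = 12620 / 13.1 = 963.4 s = 16.1 min

16.1 min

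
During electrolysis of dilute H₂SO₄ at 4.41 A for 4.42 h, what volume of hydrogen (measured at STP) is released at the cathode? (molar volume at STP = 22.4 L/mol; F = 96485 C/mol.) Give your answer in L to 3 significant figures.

Charge passed = 4.41 × 15912 = 70170 C
n(e⁻) = 70170 / 96485 = 0.7273 mol
2H⁺ + 2e⁻ → H₂, so n(H₂) = 0.7273 / 2 = 0.3637 mol
V = 0.3637 × 22.4 = 8.147 L

8.15 L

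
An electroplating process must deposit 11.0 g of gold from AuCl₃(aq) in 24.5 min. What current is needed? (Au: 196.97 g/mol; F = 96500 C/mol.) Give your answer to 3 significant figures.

n(Au) = 11.0 / 196.97 = 0.05585 mol
Au³⁺ + 3e⁻ → Au, so n(e⁻) = 3 × 0.05585 = 0.1676 mol
Q = 0.1676 × 96500 = 16170 C
I = Q / t = 16170 / 1470 s = 11.0 A

11.0 A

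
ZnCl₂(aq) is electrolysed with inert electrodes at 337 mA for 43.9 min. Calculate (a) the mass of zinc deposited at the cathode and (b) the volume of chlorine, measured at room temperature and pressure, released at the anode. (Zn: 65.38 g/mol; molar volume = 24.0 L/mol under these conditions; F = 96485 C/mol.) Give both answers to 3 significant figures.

Q = 0.337 × 2634 = 887.7 C; n(e⁻) = 887.7 / 96485 = 0.009200 mol
Cathode: Zn²⁺ + 2e⁻ → Zn → n(Zn) = 0.009200/2 = 0.004600 mol → 0.301 g
Anode: 2Cl⁻ → Cl₂ + 2e⁻ → n(Cl₂) = 0.009200/2 = 0.004600 mol → 0.110 L

0.301 g Zn; 0.110 L Cl₂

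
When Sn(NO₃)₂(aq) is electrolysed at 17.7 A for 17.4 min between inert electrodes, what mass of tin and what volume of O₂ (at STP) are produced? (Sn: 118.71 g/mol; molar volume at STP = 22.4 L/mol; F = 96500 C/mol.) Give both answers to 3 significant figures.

11.4 g Sn; 1.07 L O₂

Q = 17.7 × 1044 = 18480 C; n(e⁻) = 18480 / 96500 = 0.1915 mol
Cathode: Sn²⁺ + 2e⁻ → Sn → n(Sn) = 0.1915/2 = 0.09575 mol → 11.4 g
Anode: 2H₂O → O₂ + 4H⁺ + 4e⁻ → n(O₂) = 0.1915/4 = 0.04788 mol → 1.07 L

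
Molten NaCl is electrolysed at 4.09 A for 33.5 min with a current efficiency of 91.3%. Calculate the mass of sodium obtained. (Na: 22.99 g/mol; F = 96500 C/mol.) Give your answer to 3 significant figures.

Q = 4.09 × 2010 = 8221 C
n(e⁻) = 8221 / 96500 = 0.08519 mol
Na⁺ + e⁻ → Na, so theoretical m(Na) = 0.08519 × 22.99 = 1.959 g
Actual mass = 91.3% × 1.959 = 1.79 g

1.79 g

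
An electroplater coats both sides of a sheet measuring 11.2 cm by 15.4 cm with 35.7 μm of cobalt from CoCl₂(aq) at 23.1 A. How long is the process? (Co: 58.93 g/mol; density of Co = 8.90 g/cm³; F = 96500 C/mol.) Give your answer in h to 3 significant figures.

Plated area = 2 × 11.2 × 15.4 = 345.0 cm²
Volume = 345.0 × 35.7×10⁻⁴ cm = 1.232 cm³
m(Co) = 1.232 × 8.90 = 10.96 g
n(Co) = 10.96 / 58.93 = 0.1860 mol; n(e⁻) = 2 × 0.1860 = 0.3720 mol
Q = 0.3720 × 96500 = 35900 C
t = 35900 / 23.1 = 1554 s = 0.432 h

0.432 h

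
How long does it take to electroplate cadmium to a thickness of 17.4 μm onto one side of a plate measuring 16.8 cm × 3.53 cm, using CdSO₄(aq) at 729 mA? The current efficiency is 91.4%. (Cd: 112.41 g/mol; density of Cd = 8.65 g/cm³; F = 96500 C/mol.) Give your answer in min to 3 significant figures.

38.3 min

Plated area = 16.8 × 3.53 = 59.30 cm²
Volume = 59.30 × 17.4×10⁻⁴ cm = 0.1032 cm³
m(Cd) = 0.1032 × 8.65 = 0.8927 g
n(Cd) = 0.8927 / 112.41 = 0.007941 mol; n(e⁻) = 2 × 0.007941 = 0.01588 mol
Q = 0.01588 × 96500 / 0.914 = 1677 C
t = 1677 / 0.729 = 2300 s = 38.3 min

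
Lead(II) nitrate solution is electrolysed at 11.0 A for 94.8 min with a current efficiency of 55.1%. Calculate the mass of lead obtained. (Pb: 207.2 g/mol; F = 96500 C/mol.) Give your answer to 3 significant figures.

Q = 11.0 × 5688 = 62570 C
n(e⁻) = 62570 / 96500 = 0.6484 mol
Pb²⁺ + 2e⁻ → Pb, so theoretical m(Pb) = 0.3242 × 207.2 = 67.17 g
Actual mass = 55.1% × 67.17 = 37.0 g

37.0 g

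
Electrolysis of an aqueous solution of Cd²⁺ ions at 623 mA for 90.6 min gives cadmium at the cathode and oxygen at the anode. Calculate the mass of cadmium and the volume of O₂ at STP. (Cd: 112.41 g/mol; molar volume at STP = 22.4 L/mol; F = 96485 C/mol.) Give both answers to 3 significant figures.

1.97 g Cd; 0.197 L O₂

Q = 0.623 × 5436 = 3387 C; n(e⁻) = 3387 / 96485 = 0.03510 mol
Cathode: Cd²⁺ + 2e⁻ → Cd → n(Cd) = 0.03510/2 = 0.01755 mol → 1.97 g
Anode: 2H₂O → O₂ + 4H⁺ + 4e⁻ → n(O₂) = 0.03510/4 = 0.008775 mol → 0.197 L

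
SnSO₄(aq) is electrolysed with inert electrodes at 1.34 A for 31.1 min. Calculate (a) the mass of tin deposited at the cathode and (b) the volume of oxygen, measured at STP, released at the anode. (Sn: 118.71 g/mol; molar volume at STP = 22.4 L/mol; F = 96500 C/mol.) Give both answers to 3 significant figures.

1.54 g Sn; 0.145 L O₂

Q = 1.34 × 1866 = 2500 C; n(e⁻) = 2500 / 96500 = 0.02591 mol
Cathode: Sn²⁺ + 2e⁻ → Sn → n(Sn) = 0.02591/2 = 0.01296 mol → 1.54 g
Anode: 2H₂O → O₂ + 4H⁺ + 4e⁻ → n(O₂) = 0.02591/4 = 0.006478 mol → 0.145 L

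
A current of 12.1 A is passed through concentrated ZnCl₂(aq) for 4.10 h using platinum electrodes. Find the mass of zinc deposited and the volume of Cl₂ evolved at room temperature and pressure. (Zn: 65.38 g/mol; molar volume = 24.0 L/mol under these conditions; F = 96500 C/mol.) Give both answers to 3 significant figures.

60.5 g Zn; 22.2 L Cl₂

Q = 12.1 × 14760 = 1.786×10^5 C; n(e⁻) = 1.786×10^5 / 96500 = 1.851 mol
Cathode: Zn²⁺ + 2e⁻ → Zn → n(Zn) = 1.851/2 = 0.9255 mol → 60.5 g
Anode: 2Cl⁻ → Cl₂ + 2e⁻ → n(Cl₂) = 1.851/2 = 0.9255 mol → 22.2 L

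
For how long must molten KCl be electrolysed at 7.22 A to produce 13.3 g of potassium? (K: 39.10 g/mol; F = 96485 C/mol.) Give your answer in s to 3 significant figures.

n(K) = 13.3 / 39.10 = 0.3402 mol
K⁺ + e⁻ → K, so n(e⁻) = 0.3402 mol
Q = 0.3402 × 96485 = 32820 C
t = Q / I = 32820 / 7.22 = 4546 s

4550 s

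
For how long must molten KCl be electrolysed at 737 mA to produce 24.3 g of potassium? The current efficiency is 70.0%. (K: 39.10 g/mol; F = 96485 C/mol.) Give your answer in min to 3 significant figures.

1940 min

n(K) = 24.3 / 39.10 = 0.6215 mol
K⁺ + e⁻ → K, so n(e⁻) = 0.6215 mol
Q = 0.6215 × 96485 / 0.700 = 85660 C
t = Q / I = 85660 / 0.737 = 1.162×10^5 s = 1940 min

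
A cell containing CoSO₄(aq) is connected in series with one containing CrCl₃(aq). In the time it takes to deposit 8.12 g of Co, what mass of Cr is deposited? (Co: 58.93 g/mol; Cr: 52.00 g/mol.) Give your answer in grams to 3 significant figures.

4.78 g

n(Co) = 8.12 / 58.93 = 0.1378 mol
Co²⁺ + 2e⁻ → Co, so n(e⁻) = 2 × 0.1378 = 0.2756 mol
In series, the same 0.2756 mol of electrons flows through the second cell.
Cr³⁺ + 3e⁻ → Cr, so n(Cr) = 0.2756 / 3 = 0.09187 mol
m(Cr) = 0.09187 × 52.00 = 4.78 g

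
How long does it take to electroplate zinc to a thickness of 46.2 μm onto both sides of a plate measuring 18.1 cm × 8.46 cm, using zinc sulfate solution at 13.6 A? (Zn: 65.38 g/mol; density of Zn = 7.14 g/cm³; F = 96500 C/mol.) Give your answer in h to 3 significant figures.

Plated area = 2 × 18.1 × 8.46 = 306.3 cm²
Volume = 306.3 × 46.2×10⁻⁴ cm = 1.415 cm³
m(Zn) = 1.415 × 7.14 = 10.10 g
n(Zn) = 10.10 / 65.38 = 0.1545 mol; n(e⁻) = 2 × 0.1545 = 0.3090 mol
Q = 0.3090 × 96500 = 29820 C
t = 29820 / 13.6 = 2193 s = 0.609 h

0.609 h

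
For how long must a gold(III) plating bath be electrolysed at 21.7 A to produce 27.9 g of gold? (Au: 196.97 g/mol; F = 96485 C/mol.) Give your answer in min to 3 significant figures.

n(Au) = 27.9 / 196.97 = 0.1416 mol
Au³⁺ + 3e⁻ → Au, so n(e⁻) = 3 × 0.1416 = 0.4248 mol
Q = 0.4248 × 96485 = 40990 C
t = Q / I = 40990 / 21.7 = 1889 s = 31.5 min

31.5 min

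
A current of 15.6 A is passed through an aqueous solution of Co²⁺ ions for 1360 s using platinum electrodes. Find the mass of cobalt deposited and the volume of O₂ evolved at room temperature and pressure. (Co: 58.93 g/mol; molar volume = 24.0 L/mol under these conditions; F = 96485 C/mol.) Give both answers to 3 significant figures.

Q = 15.6 × 1360 = 21220 C; n(e⁻) = 21220 / 96485 = 0.2199 mol
Cathode: Co²⁺ + 2e⁻ → Co → n(Co) = 0.2199/2 = 0.1100 mol → 6.48 g
Anode: 2H₂O → O₂ + 4H⁺ + 4e⁻ → n(O₂) = 0.2199/4 = 0.05498 mol → 1.32 L

6.48 g Co; 1.32 L O₂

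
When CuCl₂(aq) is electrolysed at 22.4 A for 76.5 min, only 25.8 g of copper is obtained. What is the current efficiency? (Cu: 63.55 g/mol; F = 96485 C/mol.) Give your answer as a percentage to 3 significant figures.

76.2%

Q = 22.4 × 4590 = 1.028×10^5 C
n(e⁻) = 1.028×10^5 / 96485 = 1.065 mol
Cu²⁺ + 2e⁻ → Cu, so theoretical n(Cu) = 0.5325 mol → 33.84 g
Efficiency = 25.8 / 33.84 = 0.7624 = 76.2%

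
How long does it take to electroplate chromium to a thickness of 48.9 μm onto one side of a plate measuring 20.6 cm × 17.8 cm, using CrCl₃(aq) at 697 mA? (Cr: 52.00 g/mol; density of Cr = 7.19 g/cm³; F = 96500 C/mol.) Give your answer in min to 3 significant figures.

Plated area = 20.6 × 17.8 = 366.7 cm²
Volume = 366.7 × 48.9×10⁻⁴ cm = 1.793 cm³
m(Cr) = 1.793 × 7.19 = 12.89 g
n(Cr) = 12.89 / 52.00 = 0.2479 mol; n(e⁻) = 3 × 0.2479 = 0.7437 mol
Q = 0.7437 × 96500 = 71770 C
t = 71770 / 0.697 = 1.030×10^5 s = 1720 min

1720 min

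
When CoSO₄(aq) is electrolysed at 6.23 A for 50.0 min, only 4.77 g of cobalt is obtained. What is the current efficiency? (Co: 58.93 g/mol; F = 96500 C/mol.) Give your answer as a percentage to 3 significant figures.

Q = 6.23 × 3000 = 18690 C
n(e⁻) = 18690 / 96500 = 0.1937 mol
Co²⁺ + 2e⁻ → Co, so theoretical n(Co) = 0.09685 mol → 5.707 g
Efficiency = 4.77 / 5.707 = 0.8358 = 83.6%

83.6%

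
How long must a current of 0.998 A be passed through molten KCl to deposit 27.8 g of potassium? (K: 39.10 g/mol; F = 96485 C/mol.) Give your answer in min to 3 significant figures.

n(K) = 27.8 / 39.10 = 0.7110 mol
K⁺ + e⁻ → K, so n(e⁻) = 0.7110 mol
Q = 0.7110 × 96485 = 68600 C
t = Q / I = 68600 / 0.998 = 68740 s = 1150 min

1150 min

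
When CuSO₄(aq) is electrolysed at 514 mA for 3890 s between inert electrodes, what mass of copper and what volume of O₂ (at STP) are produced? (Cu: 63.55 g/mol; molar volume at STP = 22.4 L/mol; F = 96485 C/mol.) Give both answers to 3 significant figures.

0.658 g Cu; 0.116 L O₂

Q = 0.514 × 3890 = 1999 C; n(e⁻) = 1999 / 96485 = 0.02072 mol
Cathode: Cu²⁺ + 2e⁻ → Cu → n(Cu) = 0.02072/2 = 0.01036 mol → 0.658 g
Anode: 2H₂O → O₂ + 4H⁺ + 4e⁻ → n(O₂) = 0.02072/4 = 0.005180 mol → 0.116 L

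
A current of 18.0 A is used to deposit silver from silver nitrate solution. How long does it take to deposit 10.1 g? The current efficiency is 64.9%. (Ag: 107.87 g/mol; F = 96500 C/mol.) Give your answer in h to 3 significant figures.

0.215 h

n(Ag) = 10.1 / 107.87 = 0.09363 mol
Ag⁺ + e⁻ → Ag, so n(e⁻) = 0.09363 mol
Q = 0.09363 × 96500 / 0.649 = 13920 C
t = Q / I = 13920 / 18.0 = 773.3 s = 0.215 h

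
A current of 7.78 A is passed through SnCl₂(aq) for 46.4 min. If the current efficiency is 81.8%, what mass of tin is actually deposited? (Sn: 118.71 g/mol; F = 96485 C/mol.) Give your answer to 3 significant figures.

10.9 g

Q = 7.78 × 2784 = 21660 C
n(e⁻) = 21660 / 96485 = 0.2245 mol
Sn²⁺ + 2e⁻ → Sn, so theoretical m(Sn) = 0.1123 × 118.71 = 13.33 g
Actual mass = 81.8% × 13.33 = 10.9 g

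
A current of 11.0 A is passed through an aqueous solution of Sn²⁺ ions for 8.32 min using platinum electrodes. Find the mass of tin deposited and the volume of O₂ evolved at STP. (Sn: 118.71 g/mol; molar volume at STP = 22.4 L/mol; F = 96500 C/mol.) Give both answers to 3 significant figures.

3.38 g Sn; 0.319 L O₂

Q = 11.0 × 499.2 = 5491 C; n(e⁻) = 5491 / 96500 = 0.05690 mol
Cathode: Sn²⁺ + 2e⁻ → Sn → n(Sn) = 0.05690/2 = 0.02845 mol → 3.38 g
Anode: 2H₂O → O₂ + 4H⁺ + 4e⁻ → n(O₂) = 0.05690/4 = 0.01423 mol → 0.319 L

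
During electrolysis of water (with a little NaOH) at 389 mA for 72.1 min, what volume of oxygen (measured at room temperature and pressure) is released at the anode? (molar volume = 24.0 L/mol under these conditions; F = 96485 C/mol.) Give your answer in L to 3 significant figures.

0.105 L

Q = 0.389 A × 4326 s = 1683 C
Moles of electrons = 1683 / 96485 = 0.01744 mol
2H₂O → O₂ + 4H⁺ + 4e⁻, so n(O₂) = 0.01744 / 4 = 0.004360 mol
V = 0.004360 × 24.0 = 0.1046 L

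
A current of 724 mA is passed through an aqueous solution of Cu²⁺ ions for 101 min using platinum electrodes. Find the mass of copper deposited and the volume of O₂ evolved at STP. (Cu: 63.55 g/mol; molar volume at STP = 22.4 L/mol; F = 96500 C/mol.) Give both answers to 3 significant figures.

Q = 0.724 × 6060 = 4387 C; n(e⁻) = 4387 / 96500 = 0.04546 mol
Cathode: Cu²⁺ + 2e⁻ → Cu → n(Cu) = 0.04546/2 = 0.02273 mol → 1.44 g
Anode: 2H₂O → O₂ + 4H⁺ + 4e⁻ → n(O₂) = 0.04546/4 = 0.01137 mol → 0.255 L

1.44 g Cu; 0.255 L O₂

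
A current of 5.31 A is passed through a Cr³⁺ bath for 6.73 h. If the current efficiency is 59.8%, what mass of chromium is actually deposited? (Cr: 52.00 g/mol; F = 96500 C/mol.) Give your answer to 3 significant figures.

13.8 g

Q = 5.31 × 24228 = 1.287×10^5 C
n(e⁻) = 1.287×10^5 / 96500 = 1.334 mol
Cr³⁺ + 3e⁻ → Cr, so theoretical m(Cr) = 0.4447 × 52.00 = 23.12 g
Actual mass = 59.8% × 23.12 = 13.8 g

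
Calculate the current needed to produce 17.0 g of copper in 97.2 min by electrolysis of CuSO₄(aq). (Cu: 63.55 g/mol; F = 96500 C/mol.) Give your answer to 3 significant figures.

n(Cu) = 17.0 / 63.55 = 0.2675 mol
Cu²⁺ + 2e⁻ → Cu, so n(e⁻) = 2 × 0.2675 = 0.5350 mol
Q = 0.5350 × 96500 = 51630 C
I = Q / t = 51630 / 5832 s = 8.85 A

8.85 A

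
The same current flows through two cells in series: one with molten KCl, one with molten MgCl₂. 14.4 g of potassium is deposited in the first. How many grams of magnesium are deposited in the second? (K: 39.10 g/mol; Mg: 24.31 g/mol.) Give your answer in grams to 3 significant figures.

n(K) = 14.4 / 39.10 = 0.3683 mol
K⁺ + e⁻ → K, so n(e⁻) = 0.3683 mol
Since the cells are in series, n(e⁻) in the Mg cell is also 0.3683 mol.
Mg²⁺ + 2e⁻ → Mg, so n(Mg) = 0.3683 / 2 = 0.1842 mol
m(Mg) = 0.1842 × 24.31 = 4.48 g

4.48 g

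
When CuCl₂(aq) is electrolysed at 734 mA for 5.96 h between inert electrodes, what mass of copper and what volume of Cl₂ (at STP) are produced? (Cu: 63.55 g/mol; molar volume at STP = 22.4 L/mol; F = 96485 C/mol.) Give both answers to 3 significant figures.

5.19 g Cu; 1.83 L Cl₂

Q = 0.734 × 21456 = 15750 C; n(e⁻) = 15750 / 96485 = 0.1632 mol
Cathode: Cu²⁺ + 2e⁻ → Cu → n(Cu) = 0.1632/2 = 0.08160 mol → 5.19 g
Anode: 2Cl⁻ → Cl₂ + 2e⁻ → n(Cl₂) = 0.1632/2 = 0.08160 mol → 1.83 L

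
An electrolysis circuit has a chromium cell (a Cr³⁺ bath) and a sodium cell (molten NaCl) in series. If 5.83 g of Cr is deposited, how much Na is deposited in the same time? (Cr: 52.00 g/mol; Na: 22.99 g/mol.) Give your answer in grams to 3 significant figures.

n(Cr) = 5.83 / 52.00 = 0.1121 mol
Cr³⁺ + 3e⁻ → Cr, so n(e⁻) = 3 × 0.1121 = 0.3363 mol
In series, the same 0.3363 mol of electrons flows through the second cell.
Na⁺ + e⁻ → Na, so n(Na) = 0.3363 mol
m(Na) = 0.3363 × 22.99 = 7.73 g

7.73 g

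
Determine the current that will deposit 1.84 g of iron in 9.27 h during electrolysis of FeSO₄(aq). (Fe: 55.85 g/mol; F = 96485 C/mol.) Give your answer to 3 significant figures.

0.191 A

n(Fe) = 1.84 / 55.85 = 0.03295 mol
Fe²⁺ + 2e⁻ → Fe, so n(e⁻) = 2 × 0.03295 = 0.06590 mol
Q = 0.06590 × 96485 = 6358 C
I = Q / t = 6358 / 33372 s = 0.191 A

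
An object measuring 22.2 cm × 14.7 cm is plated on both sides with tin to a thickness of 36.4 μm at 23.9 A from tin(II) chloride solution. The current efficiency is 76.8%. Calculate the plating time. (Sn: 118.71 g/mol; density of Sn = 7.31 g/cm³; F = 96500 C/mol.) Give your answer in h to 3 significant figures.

Plated area = 2 × 22.2 × 14.7 = 652.7 cm²
Volume = 652.7 × 36.4×10⁻⁴ cm = 2.376 cm³
m(Sn) = 2.376 × 7.31 = 17.37 g
n(Sn) = 17.37 / 118.71 = 0.1463 mol; n(e⁻) = 2 × 0.1463 = 0.2926 mol
Q = 0.2926 × 96500 / 0.768 = 36770 C
t = 36770 / 23.9 = 1538 s = 0.427 h

0.427 h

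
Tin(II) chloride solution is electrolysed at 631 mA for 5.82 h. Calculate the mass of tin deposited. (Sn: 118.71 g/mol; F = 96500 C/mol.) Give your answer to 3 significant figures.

Q = 0.631 A × 20952 s = 13220 C
Moles of electrons = 13220 / 96500 = 0.1370 mol
Sn²⁺ + 2e⁻ → Sn, so n(Sn) = 0.1370 / 2 = 0.06850 mol
m = 0.06850 × 118.71 = 8.13 g

8.13 g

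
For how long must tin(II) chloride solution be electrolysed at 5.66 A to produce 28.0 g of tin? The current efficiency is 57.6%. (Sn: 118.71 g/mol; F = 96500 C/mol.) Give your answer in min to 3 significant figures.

233 min

n(Sn) = 28.0 / 118.71 = 0.2359 mol
Sn²⁺ + 2e⁻ → Sn, so n(e⁻) = 2 × 0.2359 = 0.4718 mol
Q = 0.4718 × 96500 / 0.576 = 79040 C
t = Q / I = 79040 / 5.66 = 13960 s = 233 min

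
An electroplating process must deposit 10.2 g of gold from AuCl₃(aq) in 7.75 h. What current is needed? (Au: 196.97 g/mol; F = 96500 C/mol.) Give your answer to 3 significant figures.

n(Au) = 10.2 / 196.97 = 0.05178 mol
Au³⁺ + 3e⁻ → Au, so n(e⁻) = 3 × 0.05178 = 0.1553 mol
Q = 0.1553 × 96500 = 14990 C
I = Q / t = 14990 / 27900 s = 0.537 A

0.537 A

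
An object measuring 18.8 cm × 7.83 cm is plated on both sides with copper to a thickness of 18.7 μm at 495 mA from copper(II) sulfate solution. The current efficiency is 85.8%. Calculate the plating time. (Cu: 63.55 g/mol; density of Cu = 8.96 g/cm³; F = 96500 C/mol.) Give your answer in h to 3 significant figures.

Plated area = 2 × 18.8 × 7.83 = 294.4 cm²
Volume = 294.4 × 18.7×10⁻⁴ cm = 0.5505 cm³
m(Cu) = 0.5505 × 8.96 = 4.932 g
n(Cu) = 4.932 / 63.55 = 0.07761 mol; n(e⁻) = 2 × 0.07761 = 0.1552 mol
Q = 0.1552 × 96500 / 0.858 = 17460 C
t = 17460 / 0.495 = 35270 s = 9.80 h

9.80 h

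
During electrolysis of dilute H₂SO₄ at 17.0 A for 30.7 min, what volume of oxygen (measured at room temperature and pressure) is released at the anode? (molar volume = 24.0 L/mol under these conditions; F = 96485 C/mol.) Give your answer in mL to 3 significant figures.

Q = It = 17.0 × 1842 = 31310 C
n(e⁻) = 31310 / 96485 = 0.3245 mol
2H₂O → O₂ + 4H⁺ + 4e⁻, so n(O₂) = 0.3245 / 4 = 0.08113 mol
V = 0.08113 × 24.0 = 1.947 L
= 1950 mL

1950 mL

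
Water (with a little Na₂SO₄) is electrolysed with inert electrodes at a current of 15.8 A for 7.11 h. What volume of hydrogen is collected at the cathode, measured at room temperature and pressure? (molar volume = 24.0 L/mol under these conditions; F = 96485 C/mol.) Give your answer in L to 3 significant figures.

50.3 L

Q = It = 15.8 × 25596 = 4.044×10^5 C
Moles of electrons = 4.044×10^5 / 96485 = 4.191 mol
2H⁺ + 2e⁻ → H₂, so n(H₂) = 4.191 / 2 = 2.096 mol
V = 2.096 × 24.0 = 50.30 L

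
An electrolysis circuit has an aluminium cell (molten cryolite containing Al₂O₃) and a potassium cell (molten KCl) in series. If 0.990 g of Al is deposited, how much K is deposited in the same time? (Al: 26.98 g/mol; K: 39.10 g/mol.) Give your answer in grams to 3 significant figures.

4.30 g

n(Al) = 0.990 / 26.98 = 0.03669 mol
Al³⁺ + 3e⁻ → Al, so n(e⁻) = 3 × 0.03669 = 0.1101 mol
The cells are in series, so the same charge (and hence the same n(e⁻) = 0.1101 mol) passes through both.
K⁺ + e⁻ → K, so n(K) = 0.1101 mol
m(K) = 0.1101 × 39.10 = 4.30 g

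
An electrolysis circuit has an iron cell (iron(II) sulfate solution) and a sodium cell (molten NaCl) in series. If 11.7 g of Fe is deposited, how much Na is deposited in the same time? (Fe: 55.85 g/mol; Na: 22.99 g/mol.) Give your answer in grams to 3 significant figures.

9.63 g

n(Fe) = 11.7 / 55.85 = 0.2095 mol
Fe²⁺ + 2e⁻ → Fe, so n(e⁻) = 2 × 0.2095 = 0.4190 mol
The cells are in series, so the same charge (and hence the same n(e⁻) = 0.4190 mol) passes through both.
Na⁺ + e⁻ → Na, so n(Na) = 0.4190 mol
m(Na) = 0.4190 × 22.99 = 9.63 g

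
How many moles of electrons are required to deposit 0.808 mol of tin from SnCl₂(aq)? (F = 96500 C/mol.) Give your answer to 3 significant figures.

1.62 mol

Sn²⁺ + 2e⁻ → Sn, so n(e⁻) = 2 × 0.808 = 1.616 mol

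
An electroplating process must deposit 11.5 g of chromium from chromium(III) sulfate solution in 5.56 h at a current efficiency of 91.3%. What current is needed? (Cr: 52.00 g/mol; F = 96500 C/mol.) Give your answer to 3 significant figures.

3.50 A

n(Cr) = 11.5 / 52.00 = 0.2212 mol
Cr³⁺ + 3e⁻ → Cr, so n(e⁻) = 3 × 0.2212 = 0.6636 mol
Q = 0.6636 × 96500 / 0.913 = 70140 C
I = Q / t = 70140 / 20016 s = 3.50 A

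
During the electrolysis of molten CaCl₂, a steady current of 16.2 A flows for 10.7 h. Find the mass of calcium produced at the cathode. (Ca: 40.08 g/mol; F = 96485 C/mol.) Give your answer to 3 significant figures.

Q = It = 16.2 × 38520 = 6.240×10^5 C
n(e⁻) = 6.240×10^5 / 96485 = 6.467 mol
Ca²⁺ + 2e⁻ → Ca, so n(Ca) = 6.467 / 2 = 3.234 mol
m = 3.234 × 40.08 = 130 g

130 g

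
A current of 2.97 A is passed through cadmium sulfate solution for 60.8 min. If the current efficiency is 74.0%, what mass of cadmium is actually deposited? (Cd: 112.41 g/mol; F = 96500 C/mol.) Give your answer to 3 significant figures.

Q = 2.97 × 3648 = 10830 C
n(e⁻) = 10830 / 96500 = 0.1122 mol
Cd²⁺ + 2e⁻ → Cd, so theoretical m(Cd) = 0.05610 × 112.41 = 6.306 g
Actual mass = 74.0% × 6.306 = 4.67 g

4.67 g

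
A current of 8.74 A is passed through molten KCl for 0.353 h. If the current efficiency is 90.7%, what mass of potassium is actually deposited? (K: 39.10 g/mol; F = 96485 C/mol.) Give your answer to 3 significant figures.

Q = 8.74 × 1270.8 = 11110 C
n(e⁻) = 11110 / 96485 = 0.1151 mol
K⁺ + e⁻ → K, so theoretical m(K) = 0.1151 × 39.10 = 4.500 g
Actual mass = 90.7% × 4.500 = 4.08 g

4.08 g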